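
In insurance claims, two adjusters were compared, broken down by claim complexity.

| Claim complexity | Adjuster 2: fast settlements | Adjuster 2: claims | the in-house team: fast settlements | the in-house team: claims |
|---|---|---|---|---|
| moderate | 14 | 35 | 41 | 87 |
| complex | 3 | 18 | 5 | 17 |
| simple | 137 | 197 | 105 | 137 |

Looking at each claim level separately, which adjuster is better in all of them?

Moderate: Adjuster 2 14/35 = 40.0%, the in-house team 41/87 = 47.1% → the in-house team
Complex: Adjuster 2 3/18 = 16.7%, the in-house team 5/17 = 29.4% → the in-house team
Simple: Adjuster 2 137/197 = 69.5%, the in-house team 105/137 = 76.6% → the in-house team
The in-house team has the higher rate in all 3 groups.

the in-house team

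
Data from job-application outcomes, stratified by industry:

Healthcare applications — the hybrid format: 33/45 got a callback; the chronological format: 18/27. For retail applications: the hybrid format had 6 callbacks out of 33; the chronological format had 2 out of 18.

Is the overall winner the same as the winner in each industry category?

Healthcare: the hybrid format 33/45 = 73.3%, the chronological format 18/27 = 66.7% → the hybrid format
Retail: the hybrid format 6/33 = 18.2%, the chronological format 2/18 = 11.1% → the hybrid format
Overall: the hybrid format 39/78 = 50.0%, the chronological format 20/45 = 44.4% → the hybrid format
The hybrid format wins overall and in every industry group — no reversal.

Yes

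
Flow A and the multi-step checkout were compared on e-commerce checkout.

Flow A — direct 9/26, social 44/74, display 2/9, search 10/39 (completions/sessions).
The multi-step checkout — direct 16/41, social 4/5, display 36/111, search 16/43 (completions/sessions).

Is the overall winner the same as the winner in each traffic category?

Direct: Flow A 9/26 = 34.6%, the multi-step checkout 16/41 = 39.0% → the multi-step checkout
Social: Flow A 44/74 = 59.5%, the multi-step checkout 4/5 = 80.0% → the multi-step checkout
Display: Flow A 2/9 = 22.2%, the multi-step checkout 36/111 = 32.4% → the multi-step checkout
Search: Flow A 10/39 = 25.6%, the multi-step checkout 16/43 = 37.2% → the multi-step checkout
Overall: Flow A 65/148 = 43.9%, the multi-step checkout 72/200 = 36.0% → Flow A
The multi-step checkout wins each traffic group but Flow A wins overall — the comparison reverses. The multi-step checkout's sessions skew toward display, which has a lower base rate.

No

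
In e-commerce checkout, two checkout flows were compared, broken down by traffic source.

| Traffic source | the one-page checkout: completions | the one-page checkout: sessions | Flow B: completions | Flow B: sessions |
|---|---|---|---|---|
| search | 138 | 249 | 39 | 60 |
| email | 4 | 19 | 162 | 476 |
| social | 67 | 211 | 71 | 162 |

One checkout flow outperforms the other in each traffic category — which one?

Search: the one-page checkout 138/249 = 55.4%, Flow B 39/60 = 65.0% → Flow B
Email: the one-page checkout 4/19 = 21.1%, Flow B 162/476 = 34.0% → Flow B
Social: the one-page checkout 67/211 = 31.8%, Flow B 71/162 = 43.8% → Flow B
Flow B has the higher rate in all 3 groups.

Flow B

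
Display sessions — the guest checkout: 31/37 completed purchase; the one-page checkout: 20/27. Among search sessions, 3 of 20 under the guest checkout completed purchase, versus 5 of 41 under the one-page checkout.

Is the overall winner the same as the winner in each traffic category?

Yes

Display: the guest checkout 31/37 = 83.8%, the one-page checkout 20/27 = 74.1% → the guest checkout
Search: the guest checkout 3/20 = 15.0%, the one-page checkout 5/41 = 12.2% → the guest checkout
Overall: the guest checkout 34/57 = 59.6%, the one-page checkout 25/68 = 36.8% → the guest checkout
The guest checkout wins overall and in every traffic group — no reversal.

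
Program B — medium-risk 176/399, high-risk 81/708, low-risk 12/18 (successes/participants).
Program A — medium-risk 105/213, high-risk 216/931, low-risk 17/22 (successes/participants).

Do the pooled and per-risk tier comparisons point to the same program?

Medium-risk: Program B 176/399 = 44.1%, Program A 105/213 = 49.3% → Program A
High-risk: Program B 81/708 = 11.4%, Program A 216/931 = 23.2% → Program A
Low-risk: Program B 12/18 = 66.7%, Program A 17/22 = 77.3% → Program A
Overall: Program B 269/1125 = 23.9%, Program A 338/1166 = 29.0% → Program A
Program A wins overall and in every risk group — no reversal.

Yes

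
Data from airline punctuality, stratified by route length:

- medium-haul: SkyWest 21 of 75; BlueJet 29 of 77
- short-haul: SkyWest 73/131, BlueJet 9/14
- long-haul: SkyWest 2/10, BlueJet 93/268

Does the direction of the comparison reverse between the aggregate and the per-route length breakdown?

Medium-haul: SkyWest 21/75 = 28.0%, BlueJet 29/77 = 37.7% → BlueJet
Short-haul: SkyWest 73/131 = 55.7%, BlueJet 9/14 = 64.3% → BlueJet
Long-haul: SkyWest 2/10 = 20.0%, BlueJet 93/268 = 34.7% → BlueJet
Overall: SkyWest 96/216 = 44.4%, BlueJet 131/359 = 36.5% → SkyWest
BlueJet wins each route group but SkyWest wins overall — the comparison reverses. BlueJet's flights skew toward long-haul, which has a lower base rate.

Yes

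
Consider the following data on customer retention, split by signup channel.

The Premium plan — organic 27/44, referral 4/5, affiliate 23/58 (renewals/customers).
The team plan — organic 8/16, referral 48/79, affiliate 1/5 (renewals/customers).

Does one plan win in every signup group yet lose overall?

Yes

Organic: the Premium plan 27/44 = 61.4%, the team plan 8/16 = 50.0% → the Premium plan
Referral: the Premium plan 4/5 = 80.0%, the team plan 48/79 = 60.8% → the Premium plan
Affiliate: the Premium plan 23/58 = 39.7%, the team plan 1/5 = 20.0% → the Premium plan
Overall: the Premium plan 54/107 = 50.5%, the team plan 57/100 = 57.0% → the team plan
The Premium plan wins each signup group but the team plan wins overall — the comparison reverses. The Premium plan's customers skew toward affiliate, which has a lower base rate.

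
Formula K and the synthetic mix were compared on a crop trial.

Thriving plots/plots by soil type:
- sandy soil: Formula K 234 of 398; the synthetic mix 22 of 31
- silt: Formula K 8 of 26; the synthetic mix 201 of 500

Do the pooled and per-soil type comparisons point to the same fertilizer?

Sandy soil: Formula K 234/398 = 58.8%, the synthetic mix 22/31 = 71.0% → the synthetic mix
Silt: Formula K 8/26 = 30.8%, the synthetic mix 201/500 = 40.2% → the synthetic mix
Overall: Formula K 242/424 = 57.1%, the synthetic mix 223/531 = 42.0% → Formula K
The synthetic mix wins each soil group but Formula K wins overall — the comparison reverses. The synthetic mix's plots skew toward silt, which has a lower base rate.

No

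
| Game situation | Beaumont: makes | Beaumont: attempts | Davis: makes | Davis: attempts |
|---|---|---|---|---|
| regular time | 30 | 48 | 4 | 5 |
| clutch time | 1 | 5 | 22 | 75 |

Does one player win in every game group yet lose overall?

Yes

Regular time: Beaumont 30/48 = 62.5%, Davis 4/5 = 80.0% → Davis
Clutch time: Beaumont 1/5 = 20.0%, Davis 22/75 = 29.3% → Davis
Overall: Beaumont 31/53 = 58.5%, Davis 26/80 = 32.5% → Beaumont
Davis wins each game group but Beaumont wins overall — the comparison reverses. Davis's attempts skew toward clutch time, which has a lower base rate.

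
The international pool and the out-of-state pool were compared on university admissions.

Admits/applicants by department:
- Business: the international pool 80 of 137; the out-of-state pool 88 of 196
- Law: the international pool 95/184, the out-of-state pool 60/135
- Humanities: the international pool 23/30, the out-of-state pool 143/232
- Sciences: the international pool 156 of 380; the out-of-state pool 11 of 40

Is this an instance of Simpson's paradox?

Business: the international pool 80/137 = 58.4%, the out-of-state pool 88/196 = 44.9% → the international pool
Law: the international pool 95/184 = 51.6%, the out-of-state pool 60/135 = 44.4% → the international pool
Humanities: the international pool 23/30 = 76.7%, the out-of-state pool 143/232 = 61.6% → the international pool
Sciences: the international pool 156/380 = 41.1%, the out-of-state pool 11/40 = 27.5% → the international pool
Overall: the international pool 354/731 = 48.4%, the out-of-state pool 302/603 = 50.1% → the out-of-state pool
The international pool wins each department group but the out-of-state pool wins overall — the comparison reverses. The international pool's applicants skew toward Sciences, which has a lower base rate.

Yes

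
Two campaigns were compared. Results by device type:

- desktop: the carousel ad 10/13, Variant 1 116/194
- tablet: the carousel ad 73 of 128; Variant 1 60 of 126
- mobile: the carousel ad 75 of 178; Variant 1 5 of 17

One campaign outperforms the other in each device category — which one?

Desktop: the carousel ad 10/13 = 76.9%, Variant 1 116/194 = 59.8% → the carousel ad
Tablet: the carousel ad 73/128 = 57.0%, Variant 1 60/126 = 47.6% → the carousel ad
Mobile: the carousel ad 75/178 = 42.1%, Variant 1 5/17 = 29.4% → the carousel ad
The carousel ad has the higher rate in all 3 groups.

the carousel ad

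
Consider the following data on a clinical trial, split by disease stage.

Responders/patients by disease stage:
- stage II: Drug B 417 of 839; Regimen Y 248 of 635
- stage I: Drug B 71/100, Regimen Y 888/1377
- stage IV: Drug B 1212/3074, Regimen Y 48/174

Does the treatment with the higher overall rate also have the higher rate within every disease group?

Stage II: Drug B 417/839 = 49.7%, Regimen Y 248/635 = 39.1% → Drug B
Stage I: Drug B 71/100 = 71.0%, Regimen Y 888/1377 = 64.5% → Drug B
Stage IV: Drug B 1212/3074 = 39.4%, Regimen Y 48/174 = 27.6% → Drug B
Overall: Drug B 1700/4013 = 42.4%, Regimen Y 1184/2186 = 54.2% → Regimen Y
Drug B wins each disease group but Regimen Y wins overall — the comparison reverses. Drug B's patients skew toward stage IV, which has a lower base rate.

No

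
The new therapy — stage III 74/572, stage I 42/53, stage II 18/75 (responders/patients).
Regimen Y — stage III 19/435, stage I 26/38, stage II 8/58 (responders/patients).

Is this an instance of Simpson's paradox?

Stage III: the new therapy 74/572 = 12.9%, Regimen Y 19/435 = 4.4% → the new therapy
Stage I: the new therapy 42/53 = 79.2%, Regimen Y 26/38 = 68.4% → the new therapy
Stage II: the new therapy 18/75 = 24.0%, Regimen Y 8/58 = 13.8% → the new therapy
Overall: the new therapy 134/700 = 19.1%, Regimen Y 53/531 = 10.0% → the new therapy
The new therapy wins overall and in every disease group — no reversal.

No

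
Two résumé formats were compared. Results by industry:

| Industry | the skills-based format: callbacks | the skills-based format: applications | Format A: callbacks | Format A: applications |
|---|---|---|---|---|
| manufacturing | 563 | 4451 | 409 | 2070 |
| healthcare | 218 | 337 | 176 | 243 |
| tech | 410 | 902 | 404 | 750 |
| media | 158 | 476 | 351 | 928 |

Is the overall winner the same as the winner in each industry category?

Manufacturing: the skills-based format 563/4451 = 12.6%, Format A 409/2070 = 19.8% → Format A
Healthcare: the skills-based format 218/337 = 64.7%, Format A 176/243 = 72.4% → Format A
Tech: the skills-based format 410/902 = 45.5%, Format A 404/750 = 53.9% → Format A
Media: the skills-based format 158/476 = 33.2%, Format A 351/928 = 37.8% → Format A
Overall: the skills-based format 1349/6166 = 21.9%, Format A 1340/3991 = 33.6% → Format A
Format A wins overall and in every industry group — no reversal.

Yes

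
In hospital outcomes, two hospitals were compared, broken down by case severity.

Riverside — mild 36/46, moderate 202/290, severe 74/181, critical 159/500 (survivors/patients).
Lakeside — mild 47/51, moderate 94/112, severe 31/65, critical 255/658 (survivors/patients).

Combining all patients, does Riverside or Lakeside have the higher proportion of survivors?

Mild: Riverside 36/46 = 78.3%, Lakeside 47/51 = 92.2% → Lakeside
Moderate: Riverside 202/290 = 69.7%, Lakeside 94/112 = 83.9% → Lakeside
Severe: Riverside 74/181 = 40.9%, Lakeside 31/65 = 47.7% → Lakeside
Critical: Riverside 159/500 = 31.8%, Lakeside 255/658 = 38.8% → Lakeside
Overall: Riverside 471/1017 = 46.3%, Lakeside 427/886 = 48.2% → Lakeside

Lakeside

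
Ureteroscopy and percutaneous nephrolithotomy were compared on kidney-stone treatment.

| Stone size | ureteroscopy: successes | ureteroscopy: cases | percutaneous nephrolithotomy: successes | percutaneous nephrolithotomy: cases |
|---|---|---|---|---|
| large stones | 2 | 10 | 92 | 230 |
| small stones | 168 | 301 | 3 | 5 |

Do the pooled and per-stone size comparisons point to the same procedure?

No

Large stones: ureteroscopy 2/10 = 20.0%, percutaneous nephrolithotomy 92/230 = 40.0% → percutaneous nephrolithotomy
Small stones: ureteroscopy 168/301 = 55.8%, percutaneous nephrolithotomy 3/5 = 60.0% → percutaneous nephrolithotomy
Overall: ureteroscopy 170/311 = 54.7%, percutaneous nephrolithotomy 95/235 = 40.4% → ureteroscopy
Percutaneous nephrolithotomy wins each stone group but ureteroscopy wins overall — the comparison reverses. Percutaneous nephrolithotomy's cases skew toward large stones, which has a lower base rate.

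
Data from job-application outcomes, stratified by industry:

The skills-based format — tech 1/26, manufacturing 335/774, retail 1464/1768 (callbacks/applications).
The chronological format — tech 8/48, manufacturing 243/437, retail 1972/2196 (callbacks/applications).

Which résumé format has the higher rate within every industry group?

Tech: the skills-based format 1/26 = 3.8%, the chronological format 8/48 = 16.7% → the chronological format
Manufacturing: the skills-based format 335/774 = 43.3%, the chronological format 243/437 = 55.6% → the chronological format
Retail: the skills-based format 1464/1768 = 82.8%, the chronological format 1972/2196 = 89.8% → the chronological format
The chronological format has the higher rate in all 3 groups.

the chronological format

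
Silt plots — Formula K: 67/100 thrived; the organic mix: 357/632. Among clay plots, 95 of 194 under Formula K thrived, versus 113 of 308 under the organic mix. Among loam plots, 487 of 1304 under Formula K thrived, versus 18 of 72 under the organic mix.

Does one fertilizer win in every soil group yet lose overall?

Yes

Silt: Formula K 67/100 = 67.0%, the organic mix 357/632 = 56.5% → Formula K
Clay: Formula K 95/194 = 49.0%, the organic mix 113/308 = 36.7% → Formula K
Loam: Formula K 487/1304 = 37.3%, the organic mix 18/72 = 25.0% → Formula K
Overall: Formula K 649/1598 = 40.6%, the organic mix 488/1012 = 48.2% → the organic mix
Formula K wins each soil group but the organic mix wins overall — the comparison reverses. Formula K's plots skew toward loam, which has a lower base rate.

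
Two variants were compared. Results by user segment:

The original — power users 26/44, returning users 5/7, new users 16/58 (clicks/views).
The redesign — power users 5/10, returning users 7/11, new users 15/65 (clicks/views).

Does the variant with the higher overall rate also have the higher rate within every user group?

Yes

Power users: the original 26/44 = 59.1%, the redesign 5/10 = 50.0% → the original
Returning users: the original 5/7 = 71.4%, the redesign 7/11 = 63.6% → the original
New users: the original 16/58 = 27.6%, the redesign 15/65 = 23.1% → the original
Overall: the original 47/109 = 43.1%, the redesign 27/86 = 31.4% → the original
The original wins overall and in every user group — no reversal.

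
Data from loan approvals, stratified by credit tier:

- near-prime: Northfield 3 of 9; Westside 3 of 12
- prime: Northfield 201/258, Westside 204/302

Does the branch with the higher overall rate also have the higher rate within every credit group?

Near-prime: Northfield 3/9 = 33.3%, Westside 3/12 = 25.0% → Northfield
Prime: Northfield 201/258 = 77.9%, Westside 204/302 = 67.5% → Northfield
Overall: Northfield 204/267 = 76.4%, Westside 207/314 = 65.9% → Northfield
Northfield wins overall and in every credit group — no reversal.

Yes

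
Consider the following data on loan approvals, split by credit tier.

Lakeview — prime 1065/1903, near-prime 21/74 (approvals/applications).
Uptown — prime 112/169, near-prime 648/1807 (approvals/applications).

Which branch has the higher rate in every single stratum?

Prime: Lakeview 1065/1903 = 56.0%, Uptown 112/169 = 66.3% → Uptown
Near-prime: Lakeview 21/74 = 28.4%, Uptown 648/1807 = 35.9% → Uptown
Uptown has the higher rate in both groups.

Uptown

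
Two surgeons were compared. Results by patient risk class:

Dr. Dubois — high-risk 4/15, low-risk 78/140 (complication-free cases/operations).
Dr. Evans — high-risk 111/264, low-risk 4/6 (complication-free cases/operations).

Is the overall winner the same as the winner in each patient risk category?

No

High-risk: Dr. Dubois 4/15 = 26.7%, Dr. Evans 111/264 = 42.0% → Dr. Evans
Low-risk: Dr. Dubois 78/140 = 55.7%, Dr. Evans 4/6 = 66.7% → Dr. Evans
Overall: Dr. Dubois 82/155 = 52.9%, Dr. Evans 115/270 = 42.6% → Dr. Dubois
Dr. Evans wins each patient risk group but Dr. Dubois wins overall — the comparison reverses. Dr. Evans's operations skew toward high-risk, which has a lower base rate.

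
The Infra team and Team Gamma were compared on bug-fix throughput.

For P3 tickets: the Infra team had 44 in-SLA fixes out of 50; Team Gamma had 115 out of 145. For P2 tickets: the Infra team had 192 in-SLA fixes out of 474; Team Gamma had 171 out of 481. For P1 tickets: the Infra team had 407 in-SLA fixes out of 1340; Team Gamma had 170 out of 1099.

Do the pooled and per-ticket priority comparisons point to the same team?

P3: the Infra team 44/50 = 88.0%, Team Gamma 115/145 = 79.3% → the Infra team
P2: the Infra team 192/474 = 40.5%, Team Gamma 171/481 = 35.6% → the Infra team
P1: the Infra team 407/1340 = 30.4%, Team Gamma 170/1099 = 15.5% → the Infra team
Overall: the Infra team 643/1864 = 34.5%, Team Gamma 456/1725 = 26.4% → the Infra team
The Infra team wins overall and in every ticket group — no reversal.

Yes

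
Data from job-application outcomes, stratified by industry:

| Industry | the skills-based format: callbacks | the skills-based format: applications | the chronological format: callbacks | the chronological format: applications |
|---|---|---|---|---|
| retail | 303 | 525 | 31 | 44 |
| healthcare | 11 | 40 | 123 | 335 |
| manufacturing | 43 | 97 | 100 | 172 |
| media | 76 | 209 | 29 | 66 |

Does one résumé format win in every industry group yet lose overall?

Yes

Retail: the skills-based format 303/525 = 57.7%, the chronological format 31/44 = 70.5% → the chronological format
Healthcare: the skills-based format 11/40 = 27.5%, the chronological format 123/335 = 36.7% → the chronological format
Manufacturing: the skills-based format 43/97 = 44.3%, the chronological format 100/172 = 58.1% → the chronological format
Media: the skills-based format 76/209 = 36.4%, the chronological format 29/66 = 43.9% → the chronological format
Overall: the skills-based format 433/871 = 49.7%, the chronological format 283/617 = 45.9% → the skills-based format
The chronological format wins each industry group but the skills-based format wins overall — the comparison reverses. The chronological format's applications skew toward healthcare, which has a lower base rate.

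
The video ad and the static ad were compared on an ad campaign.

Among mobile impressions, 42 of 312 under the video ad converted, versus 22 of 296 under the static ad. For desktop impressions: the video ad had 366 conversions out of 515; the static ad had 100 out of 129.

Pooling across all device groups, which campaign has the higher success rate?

Mobile: the video ad 42/312 = 13.5%, the static ad 22/296 = 7.4% → the video ad
Desktop: the video ad 366/515 = 71.1%, the static ad 100/129 = 77.5% → the static ad
Overall: the video ad 408/827 = 49.3%, the static ad 122/425 = 28.7% → the video ad
(Neither sweeps every device group, but the video ad has the higher pooled rate.)

the video ad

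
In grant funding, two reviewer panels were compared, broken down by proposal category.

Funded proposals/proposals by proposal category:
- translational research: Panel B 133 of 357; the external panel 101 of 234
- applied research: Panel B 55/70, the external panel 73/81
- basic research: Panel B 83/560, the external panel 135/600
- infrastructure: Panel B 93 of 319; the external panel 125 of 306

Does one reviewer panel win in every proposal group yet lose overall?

No

Translational research: Panel B 133/357 = 37.3%, the external panel 101/234 = 43.2% → the external panel
Applied research: Panel B 55/70 = 78.6%, the external panel 73/81 = 90.1% → the external panel
Basic research: Panel B 83/560 = 14.8%, the external panel 135/600 = 22.5% → the external panel
Infrastructure: Panel B 93/319 = 29.2%, the external panel 125/306 = 40.8% → the external panel
Overall: Panel B 364/1306 = 27.9%, the external panel 434/1221 = 35.5% → the external panel
The external panel wins overall and in every proposal group — no reversal.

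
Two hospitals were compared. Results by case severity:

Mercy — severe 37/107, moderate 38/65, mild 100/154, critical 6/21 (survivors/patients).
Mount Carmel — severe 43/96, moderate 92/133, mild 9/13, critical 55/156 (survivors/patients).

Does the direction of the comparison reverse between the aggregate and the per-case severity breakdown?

Severe: Mercy 37/107 = 34.6%, Mount Carmel 43/96 = 44.8% → Mount Carmel
Moderate: Mercy 38/65 = 58.5%, Mount Carmel 92/133 = 69.2% → Mount Carmel
Mild: Mercy 100/154 = 64.9%, Mount Carmel 9/13 = 69.2% → Mount Carmel
Critical: Mercy 6/21 = 28.6%, Mount Carmel 55/156 = 35.3% → Mount Carmel
Overall: Mercy 181/347 = 52.2%, Mount Carmel 199/398 = 50.0% → Mercy
Mount Carmel wins each case group but Mercy wins overall — the comparison reverses. Mount Carmel's patients skew toward critical, which has a lower base rate.

Yes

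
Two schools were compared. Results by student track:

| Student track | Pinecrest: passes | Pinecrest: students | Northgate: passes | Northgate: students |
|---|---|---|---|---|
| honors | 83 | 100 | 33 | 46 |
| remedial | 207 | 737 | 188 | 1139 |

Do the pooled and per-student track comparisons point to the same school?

Yes

Honors: Pinecrest 83/100 = 83.0%, Northgate 33/46 = 71.7% → Pinecrest
Remedial: Pinecrest 207/737 = 28.1%, Northgate 188/1139 = 16.5% → Pinecrest
Overall: Pinecrest 290/837 = 34.6%, Northgate 221/1185 = 18.6% → Pinecrest
Pinecrest wins overall and in every student group — no reversal.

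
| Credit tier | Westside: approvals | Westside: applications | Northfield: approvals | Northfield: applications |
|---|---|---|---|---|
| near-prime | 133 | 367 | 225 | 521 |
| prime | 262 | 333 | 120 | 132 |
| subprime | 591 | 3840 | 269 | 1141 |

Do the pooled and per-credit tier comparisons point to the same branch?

Yes

Near-prime: Westside 133/367 = 36.2%, Northfield 225/521 = 43.2% → Northfield
Prime: Westside 262/333 = 78.7%, Northfield 120/132 = 90.9% → Northfield
Subprime: Westside 591/3840 = 15.4%, Northfield 269/1141 = 23.6% → Northfield
Overall: Westside 986/4540 = 21.7%, Northfield 614/1794 = 34.2% → Northfield
Northfield wins overall and in every credit group — no reversal.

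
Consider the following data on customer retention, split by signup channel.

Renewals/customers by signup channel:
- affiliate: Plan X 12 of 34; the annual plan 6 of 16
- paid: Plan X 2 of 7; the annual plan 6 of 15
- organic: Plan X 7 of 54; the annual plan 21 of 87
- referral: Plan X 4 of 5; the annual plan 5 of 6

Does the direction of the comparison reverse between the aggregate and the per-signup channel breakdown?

No

Affiliate: Plan X 12/34 = 35.3%, the annual plan 6/16 = 37.5% → the annual plan
Paid: Plan X 2/7 = 28.6%, the annual plan 6/15 = 40.0% → the annual plan
Organic: Plan X 7/54 = 13.0%, the annual plan 21/87 = 24.1% → the annual plan
Referral: Plan X 4/5 = 80.0%, the annual plan 5/6 = 83.3% → the annual plan
Overall: Plan X 25/100 = 25.0%, the annual plan 38/124 = 30.6% → the annual plan
The annual plan wins overall and in every signup group — no reversal.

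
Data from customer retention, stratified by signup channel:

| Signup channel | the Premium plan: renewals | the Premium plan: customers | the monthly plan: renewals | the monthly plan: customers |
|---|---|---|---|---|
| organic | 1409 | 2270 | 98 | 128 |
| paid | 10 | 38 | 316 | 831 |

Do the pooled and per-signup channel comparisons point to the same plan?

No

Organic: the Premium plan 1409/2270 = 62.1%, the monthly plan 98/128 = 76.6% → the monthly plan
Paid: the Premium plan 10/38 = 26.3%, the monthly plan 316/831 = 38.0% → the monthly plan
Overall: the Premium plan 1419/2308 = 61.5%, the monthly plan 414/959 = 43.2% → the Premium plan
The monthly plan wins each signup group but the Premium plan wins overall — the comparison reverses. The monthly plan's customers skew toward paid, which has a lower base rate.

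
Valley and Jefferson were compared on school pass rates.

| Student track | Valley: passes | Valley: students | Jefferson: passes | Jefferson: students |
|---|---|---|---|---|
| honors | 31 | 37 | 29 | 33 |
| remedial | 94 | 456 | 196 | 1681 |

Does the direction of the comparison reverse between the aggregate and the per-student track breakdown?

Honors: Valley 31/37 = 83.8%, Jefferson 29/33 = 87.9% → Jefferson
Remedial: Valley 94/456 = 20.6%, Jefferson 196/1681 = 11.7% → Valley
Overall: Valley 125/493 = 25.4%, Jefferson 225/1714 = 13.1% → Valley
Neither sweeps: Valley wins 1 of 2 groups, Jefferson wins 1. Valley wins overall but not every group — no Simpson reversal.

No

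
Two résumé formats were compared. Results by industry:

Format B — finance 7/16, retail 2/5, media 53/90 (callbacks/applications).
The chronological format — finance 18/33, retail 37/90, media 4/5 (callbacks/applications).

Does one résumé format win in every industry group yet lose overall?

Finance: Format B 7/16 = 43.8%, the chronological format 18/33 = 54.5% → the chronological format
Retail: Format B 2/5 = 40.0%, the chronological format 37/90 = 41.1% → the chronological format
Media: Format B 53/90 = 58.9%, the chronological format 4/5 = 80.0% → the chronological format
Overall: Format B 62/111 = 55.9%, the chronological format 59/128 = 46.1% → Format B
The chronological format wins each industry group but Format B wins overall — the comparison reverses. The chronological format's applications skew toward retail, which has a lower base rate.

Yes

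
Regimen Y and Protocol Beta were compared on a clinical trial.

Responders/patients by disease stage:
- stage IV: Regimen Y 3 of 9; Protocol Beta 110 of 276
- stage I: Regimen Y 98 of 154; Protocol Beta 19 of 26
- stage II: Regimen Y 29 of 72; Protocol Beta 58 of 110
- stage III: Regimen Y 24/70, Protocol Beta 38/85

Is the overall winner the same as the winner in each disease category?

Stage IV: Regimen Y 3/9 = 33.3%, Protocol Beta 110/276 = 39.9% → Protocol Beta
Stage I: Regimen Y 98/154 = 63.6%, Protocol Beta 19/26 = 73.1% → Protocol Beta
Stage II: Regimen Y 29/72 = 40.3%, Protocol Beta 58/110 = 52.7% → Protocol Beta
Stage III: Regimen Y 24/70 = 34.3%, Protocol Beta 38/85 = 44.7% → Protocol Beta
Overall: Regimen Y 154/305 = 50.5%, Protocol Beta 225/497 = 45.3% → Regimen Y
Protocol Beta wins each disease group but Regimen Y wins overall — the comparison reverses. Protocol Beta's patients skew toward stage IV, which has a lower base rate.

No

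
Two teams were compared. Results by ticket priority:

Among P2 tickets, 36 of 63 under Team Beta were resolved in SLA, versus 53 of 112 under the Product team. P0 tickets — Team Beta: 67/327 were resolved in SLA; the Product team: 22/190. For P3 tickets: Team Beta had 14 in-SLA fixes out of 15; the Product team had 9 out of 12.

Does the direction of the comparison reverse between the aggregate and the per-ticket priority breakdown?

No

P2: Team Beta 36/63 = 57.1%, the Product team 53/112 = 47.3% → Team Beta
P0: Team Beta 67/327 = 20.5%, the Product team 22/190 = 11.6% → Team Beta
P3: Team Beta 14/15 = 93.3%, the Product team 9/12 = 75.0% → Team Beta
Overall: Team Beta 117/405 = 28.9%, the Product team 84/314 = 26.8% → Team Beta
Team Beta wins overall and in every ticket group — no reversal.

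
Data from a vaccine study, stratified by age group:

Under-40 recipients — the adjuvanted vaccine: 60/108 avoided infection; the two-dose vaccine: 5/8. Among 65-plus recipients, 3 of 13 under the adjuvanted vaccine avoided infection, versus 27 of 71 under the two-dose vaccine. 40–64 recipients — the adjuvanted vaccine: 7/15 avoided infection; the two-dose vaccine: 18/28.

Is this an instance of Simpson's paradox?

Under-40: the adjuvanted vaccine 60/108 = 55.6%, the two-dose vaccine 5/8 = 62.5% → the two-dose vaccine
65-plus: the adjuvanted vaccine 3/13 = 23.1%, the two-dose vaccine 27/71 = 38.0% → the two-dose vaccine
40–64: the adjuvanted vaccine 7/15 = 46.7%, the two-dose vaccine 18/28 = 64.3% → the two-dose vaccine
Overall: the adjuvanted vaccine 70/136 = 51.5%, the two-dose vaccine 50/107 = 46.7% → the adjuvanted vaccine
The two-dose vaccine wins each age group but the adjuvanted vaccine wins overall — the comparison reverses. The two-dose vaccine's recipients skew toward 65-plus, which has a lower base rate.

Yes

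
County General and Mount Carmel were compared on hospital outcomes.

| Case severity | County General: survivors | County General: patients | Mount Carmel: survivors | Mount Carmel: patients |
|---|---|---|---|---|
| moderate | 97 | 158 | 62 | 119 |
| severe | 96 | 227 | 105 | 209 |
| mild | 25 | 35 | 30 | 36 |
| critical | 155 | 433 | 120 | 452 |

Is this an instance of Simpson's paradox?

Moderate: County General 97/158 = 61.4%, Mount Carmel 62/119 = 52.1% → County General
Severe: County General 96/227 = 42.3%, Mount Carmel 105/209 = 50.2% → Mount Carmel
Mild: County General 25/35 = 71.4%, Mount Carmel 30/36 = 83.3% → Mount Carmel
Critical: County General 155/433 = 35.8%, Mount Carmel 120/452 = 26.5% → County General
Overall: County General 373/853 = 43.7%, Mount Carmel 317/816 = 38.8% → County General
Neither sweeps: County General wins 2 of 4 groups, Mount Carmel wins 2. County General wins overall but not every group — no Simpson reversal.

No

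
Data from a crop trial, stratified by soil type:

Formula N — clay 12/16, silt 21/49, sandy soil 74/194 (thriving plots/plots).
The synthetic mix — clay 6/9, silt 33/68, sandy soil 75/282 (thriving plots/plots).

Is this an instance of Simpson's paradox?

No

Clay: Formula N 12/16 = 75.0%, the synthetic mix 6/9 = 66.7% → Formula N
Silt: Formula N 21/49 = 42.9%, the synthetic mix 33/68 = 48.5% → the synthetic mix
Sandy soil: Formula N 74/194 = 38.1%, the synthetic mix 75/282 = 26.6% → Formula N
Overall: Formula N 107/259 = 41.3%, the synthetic mix 114/359 = 31.8% → Formula N
Neither sweeps: Formula N wins 2 of 3 groups, the synthetic mix wins 1. Formula N wins overall but not every group — no Simpson reversal.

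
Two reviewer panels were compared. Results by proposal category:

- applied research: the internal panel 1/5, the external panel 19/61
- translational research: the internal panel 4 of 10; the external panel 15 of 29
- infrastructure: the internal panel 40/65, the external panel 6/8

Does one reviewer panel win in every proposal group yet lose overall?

Yes

Applied research: the internal panel 1/5 = 20.0%, the external panel 19/61 = 31.1% → the external panel
Translational research: the internal panel 4/10 = 40.0%, the external panel 15/29 = 51.7% → the external panel
Infrastructure: the internal panel 40/65 = 61.5%, the external panel 6/8 = 75.0% → the external panel
Overall: the internal panel 45/80 = 56.2%, the external panel 40/98 = 40.8% → the internal panel
The external panel wins each proposal group but the internal panel wins overall — the comparison reverses. The external panel's proposals skew toward applied research, which has a lower base rate.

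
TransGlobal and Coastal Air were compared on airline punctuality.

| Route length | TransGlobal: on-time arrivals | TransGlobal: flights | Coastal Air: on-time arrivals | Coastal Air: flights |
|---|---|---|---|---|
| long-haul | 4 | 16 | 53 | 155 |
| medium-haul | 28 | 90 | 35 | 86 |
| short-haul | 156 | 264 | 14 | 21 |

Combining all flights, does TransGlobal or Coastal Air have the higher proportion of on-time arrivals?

Long-haul: TransGlobal 4/16 = 25.0%, Coastal Air 53/155 = 34.2% → Coastal Air
Medium-haul: TransGlobal 28/90 = 31.1%, Coastal Air 35/86 = 40.7% → Coastal Air
Short-haul: TransGlobal 156/264 = 59.1%, Coastal Air 14/21 = 66.7% → Coastal Air
Overall: TransGlobal 188/370 = 50.8%, Coastal Air 102/262 = 38.9% → TransGlobal
(Coastal Air wins every route group but TransGlobal wins overall — Coastal Air's flights skew toward the low-rate long-haul group.)

TransGlobal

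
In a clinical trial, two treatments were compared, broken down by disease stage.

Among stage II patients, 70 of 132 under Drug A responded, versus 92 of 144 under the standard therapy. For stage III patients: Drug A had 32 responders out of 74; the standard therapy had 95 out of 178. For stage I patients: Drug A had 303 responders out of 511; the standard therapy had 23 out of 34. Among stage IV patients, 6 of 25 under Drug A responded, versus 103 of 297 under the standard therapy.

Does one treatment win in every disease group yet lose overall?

Stage II: Drug A 70/132 = 53.0%, the standard therapy 92/144 = 63.9% → the standard therapy
Stage III: Drug A 32/74 = 43.2%, the standard therapy 95/178 = 53.4% → the standard therapy
Stage I: Drug A 303/511 = 59.3%, the standard therapy 23/34 = 67.6% → the standard therapy
Stage IV: Drug A 6/25 = 24.0%, the standard therapy 103/297 = 34.7% → the standard therapy
Overall: Drug A 411/742 = 55.4%, the standard therapy 313/653 = 47.9% → Drug A
The standard therapy wins each disease group but Drug A wins overall — the comparison reverses. The standard therapy's patients skew toward stage IV, which has a lower base rate.

Yes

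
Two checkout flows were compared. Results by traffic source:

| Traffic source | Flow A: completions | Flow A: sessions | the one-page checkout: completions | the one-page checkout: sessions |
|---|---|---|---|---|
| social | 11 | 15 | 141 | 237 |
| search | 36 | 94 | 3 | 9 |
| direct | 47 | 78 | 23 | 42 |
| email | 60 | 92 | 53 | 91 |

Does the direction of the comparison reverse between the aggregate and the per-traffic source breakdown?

Yes

Social: Flow A 11/15 = 73.3%, the one-page checkout 141/237 = 59.5% → Flow A
Search: Flow A 36/94 = 38.3%, the one-page checkout 3/9 = 33.3% → Flow A
Direct: Flow A 47/78 = 60.3%, the one-page checkout 23/42 = 54.8% → Flow A
Email: Flow A 60/92 = 65.2%, the one-page checkout 53/91 = 58.2% → Flow A
Overall: Flow A 154/279 = 55.2%, the one-page checkout 220/379 = 58.0% → the one-page checkout
Flow A wins each traffic group but the one-page checkout wins overall — the comparison reverses. Flow A's sessions skew toward search, which has a lower base rate.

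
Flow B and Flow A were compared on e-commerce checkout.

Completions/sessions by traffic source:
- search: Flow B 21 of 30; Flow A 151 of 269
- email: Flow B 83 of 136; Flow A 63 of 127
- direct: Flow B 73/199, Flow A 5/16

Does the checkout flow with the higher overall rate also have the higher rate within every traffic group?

Search: Flow B 21/30 = 70.0%, Flow A 151/269 = 56.1% → Flow B
Email: Flow B 83/136 = 61.0%, Flow A 63/127 = 49.6% → Flow B
Direct: Flow B 73/199 = 36.7%, Flow A 5/16 = 31.2% → Flow B
Overall: Flow B 177/365 = 48.5%, Flow A 219/412 = 53.2% → Flow A
Flow B wins each traffic group but Flow A wins overall — the comparison reverses. Flow B's sessions skew toward direct, which has a lower base rate.

No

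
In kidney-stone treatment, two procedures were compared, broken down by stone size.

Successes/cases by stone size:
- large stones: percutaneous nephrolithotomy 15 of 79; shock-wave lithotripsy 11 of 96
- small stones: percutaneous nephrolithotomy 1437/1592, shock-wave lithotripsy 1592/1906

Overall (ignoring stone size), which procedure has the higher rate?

Large stones: percutaneous nephrolithotomy 15/79 = 19.0%, shock-wave lithotripsy 11/96 = 11.5% → percutaneous nephrolithotomy
Small stones: percutaneous nephrolithotomy 1437/1592 = 90.3%, shock-wave lithotripsy 1592/1906 = 83.5% → percutaneous nephrolithotomy
Overall: percutaneous nephrolithotomy 1452/1671 = 86.9%, shock-wave lithotripsy 1603/2002 = 80.1% → percutaneous nephrolithotomy

percutaneous nephrolithotomy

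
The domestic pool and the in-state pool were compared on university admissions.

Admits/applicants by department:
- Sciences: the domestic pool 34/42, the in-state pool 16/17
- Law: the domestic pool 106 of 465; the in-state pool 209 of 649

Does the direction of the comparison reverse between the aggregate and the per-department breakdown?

No

Sciences: the domestic pool 34/42 = 81.0%, the in-state pool 16/17 = 94.1% → the in-state pool
Law: the domestic pool 106/465 = 22.8%, the in-state pool 209/649 = 32.2% → the in-state pool
Overall: the domestic pool 140/507 = 27.6%, the in-state pool 225/666 = 33.8% → the in-state pool
The in-state pool wins overall and in every department group — no reversal.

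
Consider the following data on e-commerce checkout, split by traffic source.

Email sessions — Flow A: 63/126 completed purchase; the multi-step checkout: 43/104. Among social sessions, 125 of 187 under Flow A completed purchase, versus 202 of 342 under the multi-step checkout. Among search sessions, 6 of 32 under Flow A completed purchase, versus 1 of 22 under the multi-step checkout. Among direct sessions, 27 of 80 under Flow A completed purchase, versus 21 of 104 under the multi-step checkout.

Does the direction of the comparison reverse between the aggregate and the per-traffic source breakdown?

Email: Flow A 63/126 = 50.0%, the multi-step checkout 43/104 = 41.3% → Flow A
Social: Flow A 125/187 = 66.8%, the multi-step checkout 202/342 = 59.1% → Flow A
Search: Flow A 6/32 = 18.8%, the multi-step checkout 1/22 = 4.5% → Flow A
Direct: Flow A 27/80 = 33.8%, the multi-step checkout 21/104 = 20.2% → Flow A
Overall: Flow A 221/425 = 52.0%, the multi-step checkout 267/572 = 46.7% → Flow A
Flow A wins overall and in every traffic group — no reversal.

No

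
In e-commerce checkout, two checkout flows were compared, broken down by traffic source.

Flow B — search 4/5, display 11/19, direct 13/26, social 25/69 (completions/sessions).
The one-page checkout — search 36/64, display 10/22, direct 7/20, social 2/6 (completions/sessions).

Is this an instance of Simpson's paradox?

Yes

Search: Flow B 4/5 = 80.0%, the one-page checkout 36/64 = 56.2% → Flow B
Display: Flow B 11/19 = 57.9%, the one-page checkout 10/22 = 45.5% → Flow B
Direct: Flow B 13/26 = 50.0%, the one-page checkout 7/20 = 35.0% → Flow B
Social: Flow B 25/69 = 36.2%, the one-page checkout 2/6 = 33.3% → Flow B
Overall: Flow B 53/119 = 44.5%, the one-page checkout 55/112 = 49.1% → the one-page checkout
Flow B wins each traffic group but the one-page checkout wins overall — the comparison reverses. Flow B's sessions skew toward social, which has a lower base rate.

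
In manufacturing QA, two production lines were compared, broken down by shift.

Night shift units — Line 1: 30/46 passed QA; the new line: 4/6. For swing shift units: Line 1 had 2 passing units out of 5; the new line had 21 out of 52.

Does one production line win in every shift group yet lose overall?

Night shift: Line 1 30/46 = 65.2%, the new line 4/6 = 66.7% → the new line
Swing shift: Line 1 2/5 = 40.0%, the new line 21/52 = 40.4% → the new line
Overall: Line 1 32/51 = 62.7%, the new line 25/58 = 43.1% → Line 1
The new line wins each shift group but Line 1 wins overall — the comparison reverses. The new line's units skew toward swing shift, which has a lower base rate.

Yes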